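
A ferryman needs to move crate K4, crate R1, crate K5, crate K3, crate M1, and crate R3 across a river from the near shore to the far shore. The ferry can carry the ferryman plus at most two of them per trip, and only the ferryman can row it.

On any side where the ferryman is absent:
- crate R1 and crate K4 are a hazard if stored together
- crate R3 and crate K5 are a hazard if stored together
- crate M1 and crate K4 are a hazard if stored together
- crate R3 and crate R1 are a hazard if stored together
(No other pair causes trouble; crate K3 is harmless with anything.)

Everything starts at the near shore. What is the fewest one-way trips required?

Counting alone: the ferryman can take at most 2 across per trip to the far shore, so moving all 6 needs at least 3 loaded trips out, with a return between consecutive ones — at least 5 crossings.
The safety rule pushes this higher. Following every safe sequence of crossings, the most of the 6 that can be at the far shore as the ferry arrives there on crossing 5 is 5 — never all 6.
So no plan with fewer than 7 crossings exists, and this one achieves 7:
1. Ferryman goes to the far shore with crate K4 and crate R3.
2. Ferryman goes back to the near shore alone.
3. Ferryman goes to the far shore with crate K5 and crate R1.
4. Ferryman goes back to the near shore with crate K4 and crate R3.
5. Ferryman goes to the far shore with crate K3 and crate M1.
6. Ferryman goes back to the near shore alone.
7. Ferryman goes to the far shore with crate K4 and crate R3.

7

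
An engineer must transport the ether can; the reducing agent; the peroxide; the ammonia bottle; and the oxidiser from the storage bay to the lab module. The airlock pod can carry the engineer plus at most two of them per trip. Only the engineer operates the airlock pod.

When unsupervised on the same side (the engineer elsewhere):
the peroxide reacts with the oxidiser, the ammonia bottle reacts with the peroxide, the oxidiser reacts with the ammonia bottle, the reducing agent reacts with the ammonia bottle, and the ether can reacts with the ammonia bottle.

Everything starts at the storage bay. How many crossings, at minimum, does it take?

Counting alone: the engineer can take at most 2 across per trip to the lab module, so moving all 5 needs at least 3 loaded trips out, with a return between consecutive ones — at least 5 crossings.
The safety rule pushes this higher. Following every safe sequence of crossings, the most of the 5 that can be at the lab module as the airlock pod arrives there on crossing 5 is 4 — never all 5.
So no plan with fewer than 7 crossings exists, and this one achieves 7:
1. Engineer goes to the lab module with the ammonia bottle and the peroxide.  [the storage bay: the ether can, the oxidiser, the reducing agent | the lab module: the ammonia bottle, the peroxide]
2. Engineer goes back to the storage bay with the peroxide.  [the storage bay: the ether can, the oxidiser, the peroxide, the reducing agent | the lab module: the ammonia bottle]
3. Engineer goes to the lab module with the ether can and the peroxide.  [the storage bay: the oxidiser, the reducing agent | the lab module: the ammonia bottle, the ether can, the peroxide]
4. Engineer goes back to the storage bay with the ammonia bottle.  [the storage bay: the ammonia bottle, the oxidiser, the reducing agent | the lab module: the ether can, the peroxide]
5. Engineer goes to the lab module with the ammonia bottle and the reducing agent.  [the storage bay: the oxidiser | the lab module: the ammonia bottle, the ether can, the peroxide, the reducing agent]
6. Engineer goes back to the storage bay with the ammonia bottle.  [the storage bay: the ammonia bottle, the oxidiser | the lab module: the ether can, the peroxide, the reducing agent]
7. Engineer goes to the lab module with the ammonia bottle and the oxidiser.  [the storage bay: — | the lab module: the ammonia bottle, the ether can, the oxidiser, the peroxide, the reducing agent]

7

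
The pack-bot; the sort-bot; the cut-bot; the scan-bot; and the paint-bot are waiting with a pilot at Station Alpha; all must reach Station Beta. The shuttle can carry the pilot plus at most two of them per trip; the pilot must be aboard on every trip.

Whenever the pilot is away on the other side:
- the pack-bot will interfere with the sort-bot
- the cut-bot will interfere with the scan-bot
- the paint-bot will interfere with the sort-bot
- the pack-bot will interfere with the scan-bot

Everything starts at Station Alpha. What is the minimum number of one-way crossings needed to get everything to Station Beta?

7

Counting alone: the pilot can take at most 2 across per trip to Station Beta, so moving all 5 needs at least 3 loaded trips out, with a return between consecutive ones — at least 5 crossings.
The safety rule pushes this higher. Following every safe sequence of crossings, the most of the 5 that can be at Station Beta as the shuttle arrives there on crossing 5 is 4 — never all 5.
So no plan with fewer than 7 crossings exists, and this one achieves 7:
1. Pilot goes to Station Beta with the scan-bot and the sort-bot.
2. Pilot goes back to Station Alpha alone.
3. Pilot goes to Station Beta with the pack-bot.
4. Pilot goes back to Station Alpha with the scan-bot and the sort-bot.
5. Pilot goes to Station Beta with the cut-bot and the paint-bot.
6. Pilot goes back to Station Alpha alone.
7. Pilot goes to Station Beta with the scan-bot and the sort-bot.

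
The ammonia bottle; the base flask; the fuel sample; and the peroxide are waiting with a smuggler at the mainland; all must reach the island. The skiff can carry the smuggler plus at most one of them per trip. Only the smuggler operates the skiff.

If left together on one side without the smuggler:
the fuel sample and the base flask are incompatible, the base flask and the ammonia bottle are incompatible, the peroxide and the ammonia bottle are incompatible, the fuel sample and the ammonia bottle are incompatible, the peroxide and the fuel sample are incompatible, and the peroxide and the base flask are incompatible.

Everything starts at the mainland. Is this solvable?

No

Whatever the first load, the items left behind include a forbidden pair without the smuggler. No opening move is safe, so no plan exists.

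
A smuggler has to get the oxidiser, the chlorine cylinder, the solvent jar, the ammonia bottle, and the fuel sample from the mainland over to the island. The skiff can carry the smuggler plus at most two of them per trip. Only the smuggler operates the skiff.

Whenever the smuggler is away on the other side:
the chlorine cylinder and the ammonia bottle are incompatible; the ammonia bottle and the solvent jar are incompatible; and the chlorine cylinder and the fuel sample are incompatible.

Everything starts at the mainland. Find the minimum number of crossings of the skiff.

5

Counting alone: the smuggler can take at most 2 across per trip to the island, so moving all 5 needs at least 3 loaded trips out, with a return between consecutive ones — at least 5 crossings.
The plan below uses exactly 5 crossings, so it is optimal:
1. Smuggler goes to the island with the chlorine cylinder and the solvent jar.
2. Smuggler goes back to the mainland alone.
3. Smuggler goes to the island with the oxidiser.
4. Smuggler goes back to the mainland alone.
5. Smuggler goes to the island with the ammonia bottle and the fuel sample.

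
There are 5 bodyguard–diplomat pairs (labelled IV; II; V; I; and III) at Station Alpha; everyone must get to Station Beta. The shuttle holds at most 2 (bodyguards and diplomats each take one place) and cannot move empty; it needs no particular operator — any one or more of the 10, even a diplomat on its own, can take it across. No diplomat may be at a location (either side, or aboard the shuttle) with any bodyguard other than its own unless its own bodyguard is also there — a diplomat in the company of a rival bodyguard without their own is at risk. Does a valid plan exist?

No

Following every safe sequence of crossings from the start, the most of the 10 that can be at Station Beta as the shuttle arrives there on crossings 1, 3, 5, 7 is 2, 3, 4, 5 respectively; the best ever achieved is 5 of 10.
From crossing 9 on, no configuration arises that was not already reachable earlier: only 82 distinct safe configurations (who is on which side, and where the shuttle is) can ever be reached, none of them has everyone across, and every continuation just revisits them. So no valid plan exists.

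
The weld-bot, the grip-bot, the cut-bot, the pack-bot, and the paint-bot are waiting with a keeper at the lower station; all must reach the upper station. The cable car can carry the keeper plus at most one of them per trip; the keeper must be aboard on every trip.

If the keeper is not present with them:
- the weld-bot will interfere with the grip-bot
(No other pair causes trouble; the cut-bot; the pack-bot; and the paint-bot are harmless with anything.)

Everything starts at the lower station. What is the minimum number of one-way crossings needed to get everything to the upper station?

9

Counting alone: the keeper can take at most 1 across per trip to the upper station, so moving all 5 needs at least 5 loaded trips out, with a return between consecutive ones — at least 9 crossings.
The plan below uses exactly 9 crossings, so it is optimal:
1. Keeper goes to the upper station with the weld-bot.  [the lower station: the cut-bot, the grip-bot, the pack-bot, the paint-bot | the upper station: the weld-bot]
2. Keeper goes back to the lower station alone.  [the lower station: the cut-bot, the grip-bot, the pack-bot, the paint-bot | the upper station: the weld-bot]
3. Keeper goes to the upper station with the cut-bot.  [the lower station: the grip-bot, the pack-bot, the paint-bot | the upper station: the cut-bot, the weld-bot]
4. Keeper goes back to the lower station alone.  [the lower station: the grip-bot, the pack-bot, the paint-bot | the upper station: the cut-bot, the weld-bot]
5. Keeper goes to the upper station with the pack-bot.  [the lower station: the grip-bot, the paint-bot | the upper station: the cut-bot, the pack-bot, the weld-bot]
6. Keeper goes back to the lower station alone.  [the lower station: the grip-bot, the paint-bot | the upper station: the cut-bot, the pack-bot, the weld-bot]
7. Keeper goes to the upper station with the paint-bot.  [the lower station: the grip-bot | the upper station: the cut-bot, the pack-bot, the paint-bot, the weld-bot]
8. Keeper goes back to the lower station alone.  [the lower station: the grip-bot | the upper station: the cut-bot, the pack-bot, the paint-bot, the weld-bot]
9. Keeper goes to the upper station with the grip-bot.  [the lower station: — | the upper station: the cut-bot, the grip-bot, the pack-bot, the paint-bot, the weld-bot]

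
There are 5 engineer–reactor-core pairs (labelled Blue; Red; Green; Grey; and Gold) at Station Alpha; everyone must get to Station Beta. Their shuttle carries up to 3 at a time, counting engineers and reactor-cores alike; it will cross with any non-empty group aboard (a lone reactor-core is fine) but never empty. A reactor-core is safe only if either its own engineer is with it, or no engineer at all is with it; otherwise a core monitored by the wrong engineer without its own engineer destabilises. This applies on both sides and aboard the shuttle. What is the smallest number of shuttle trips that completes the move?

Counting alone: each trip to Station Beta takes at most 3 across and each return brings at least 1 back, so after t trips out (and t−1 returns) at most 3t − (t−1) of the 10 are across; that first reaches 10 at t = 5, so at least 9 crossings are needed.
The safety rule pushes this higher. Following every safe sequence of crossings, the most of the 10 that can be at Station Beta as the shuttle arrives there on crossing 9 is 9 — never all 10.
So no plan with fewer than 11 crossings exists, and this one achieves 11:
1. engineer Blue and reactor-core Blue cross → Station Beta.
2. engineer Blue crosses ← Station Alpha.
3. reactor-core Green, reactor-core Grey, and reactor-core Red cross → Station Beta.
4. reactor-core Blue crosses ← Station Alpha.
5. engineer Green, engineer Grey, and engineer Red cross → Station Beta.
6. engineer Red and reactor-core Red cross ← Station Alpha.
7. engineer Blue, engineer Gold, and engineer Red cross → Station Beta.
8. reactor-core Green crosses ← Station Alpha.
9. reactor-core Blue and reactor-core Red cross → Station Beta.
10. reactor-core Blue crosses ← Station Alpha.
11. reactor-core Blue, reactor-core Gold, and reactor-core Green cross → Station Beta.

11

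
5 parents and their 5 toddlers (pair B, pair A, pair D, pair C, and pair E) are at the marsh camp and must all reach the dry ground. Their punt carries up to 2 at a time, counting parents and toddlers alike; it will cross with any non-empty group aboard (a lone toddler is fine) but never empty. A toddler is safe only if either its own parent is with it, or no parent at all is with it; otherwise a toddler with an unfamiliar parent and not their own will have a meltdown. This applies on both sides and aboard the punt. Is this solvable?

No

Following every safe sequence of crossings from the start, the most of the 10 that can be at the dry ground as the punt arrives there on crossings 1, 3, 5, 7 is 2, 3, 4, 5 respectively; the best ever achieved is 5 of 10.
From crossing 9 on, no configuration arises that was not already reachable earlier: only 82 distinct safe configurations (who is on which side, and where the punt is) can ever be reached, none of them has everyone across, and every continuation just revisits them. So no valid plan exists.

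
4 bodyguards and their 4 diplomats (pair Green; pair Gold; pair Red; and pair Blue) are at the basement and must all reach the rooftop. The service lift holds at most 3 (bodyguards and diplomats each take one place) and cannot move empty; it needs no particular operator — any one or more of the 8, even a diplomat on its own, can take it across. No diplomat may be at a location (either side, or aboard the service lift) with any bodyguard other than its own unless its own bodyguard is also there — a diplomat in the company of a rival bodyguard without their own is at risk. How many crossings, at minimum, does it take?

Counting alone: each trip to the rooftop takes at most 3 across and each return brings at least 1 back, so after t trips out (and t−1 returns) at most 3t − (t−1) of the 8 are across; that first reaches 8 at t = 4, so at least 7 crossings are needed.
The safety rule pushes this higher. Following every safe sequence of crossings, the most of the 8 that can be at the rooftop as the service lift arrives there on crossing 7 is 7 — never all 8.
So no plan with fewer than 9 crossings exists, and this one achieves 9:
1. bodyguard Green and diplomat Green cross → the rooftop.
2. bodyguard Green crosses ← the basement.
3. bodyguard Gold, bodyguard Green, and diplomat Gold cross → the rooftop.
4. bodyguard Green and diplomat Green cross ← the basement.
5. bodyguard Blue, bodyguard Green, and bodyguard Red cross → the rooftop.
6. diplomat Gold crosses ← the basement.
7. diplomat Gold and diplomat Green cross → the rooftop.
8. diplomat Green crosses ← the basement.
9. diplomat Blue, diplomat Green, and diplomat Red cross → the rooftop.

9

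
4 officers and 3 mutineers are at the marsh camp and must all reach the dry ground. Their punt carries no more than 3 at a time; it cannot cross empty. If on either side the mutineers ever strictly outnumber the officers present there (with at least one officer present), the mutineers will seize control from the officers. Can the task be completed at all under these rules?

1. 3 mutineers → the dry ground.  (the marsh camp: 4O 0M; the dry ground: 0O 3M)
2. 1 mutineer ← the marsh camp.  (the marsh camp: 4O 1M; the dry ground: 0O 2M)
3. 3 officers → the dry ground.  (the marsh camp: 1O 1M; the dry ground: 3O 2M)
4. 1 officer ← the marsh camp.  (the marsh camp: 2O 1M; the dry ground: 2O 2M)
5. 2 officers and 1 mutineer → the dry ground.  (the marsh camp: 0O 0M; the dry ground: 4O 3M)

Yes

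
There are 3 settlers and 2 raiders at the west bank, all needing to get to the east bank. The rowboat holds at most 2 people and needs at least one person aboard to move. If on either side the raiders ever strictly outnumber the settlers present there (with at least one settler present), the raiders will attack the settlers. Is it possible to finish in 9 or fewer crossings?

Yes — this plan uses 7 crossings (≤ 9):
1. 2 raiders → the east bank.  (the west bank: 3S 0R; the east bank: 0S 2R)
2. 1 raider ← the west bank.  (the west bank: 3S 1R; the east bank: 0S 1R)
3. 2 settlers → the east bank.  (the west bank: 1S 1R; the east bank: 2S 1R)
4. 1 settler ← the west bank.  (the west bank: 2S 1R; the east bank: 1S 1R)
5. 1 settler and 1 raider → the east bank.  (the west bank: 1S 0R; the east bank: 2S 2R)
6. 1 raider ← the west bank.  (the west bank: 1S 1R; the east bank: 2S 1R)
7. 1 settler and 1 raider → the east bank.  (the west bank: 0S 0R; the east bank: 3S 2R)

Yes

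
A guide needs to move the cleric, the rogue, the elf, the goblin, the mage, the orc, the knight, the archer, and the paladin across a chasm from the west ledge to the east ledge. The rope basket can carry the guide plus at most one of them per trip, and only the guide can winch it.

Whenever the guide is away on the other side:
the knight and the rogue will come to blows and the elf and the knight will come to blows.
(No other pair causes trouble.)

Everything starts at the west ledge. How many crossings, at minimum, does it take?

19

Counting alone: the guide can take at most 1 across per trip to the east ledge, so moving all 9 needs at least 9 loaded trips out, with a return between consecutive ones — at least 17 crossings.
The safety rule pushes this higher. Following every safe sequence of crossings, the most of the 9 that can be at the east ledge as the rope basket arrives there on crossing 17 is 8 — never all 9.
So no plan with fewer than 19 crossings exists, and this one achieves 19:
1. Guide goes to the east ledge with the knight.  [the west ledge: the archer, the cleric, the elf, the goblin, the mage, the orc, the paladin, the rogue | the east ledge: the knight]
2. Guide goes back to the west ledge alone.  [the west ledge: the archer, the cleric, the elf, the goblin, the mage, the orc, the paladin, the rogue | the east ledge: the knight]
3. Guide goes to the east ledge with the cleric.  [the west ledge: the archer, the elf, the goblin, the mage, the orc, the paladin, the rogue | the east ledge: the cleric, the knight]
4. Guide goes back to the west ledge alone.  [the west ledge: the archer, the elf, the goblin, the mage, the orc, the paladin, the rogue | the east ledge: the cleric, the knight]
5. Guide goes to the east ledge with the rogue.  [the west ledge: the archer, the elf, the goblin, the mage, the orc, the paladin | the east ledge: the cleric, the knight, the rogue]
6. Guide goes back to the west ledge with the knight.  [the west ledge: the archer, the elf, the goblin, the knight, the mage, the orc, the paladin | the east ledge: the cleric, the rogue]
7. Guide goes to the east ledge with the elf.  [the west ledge: the archer, the goblin, the knight, the mage, the orc, the paladin | the east ledge: the cleric, the elf, the rogue]
8. Guide goes back to the west ledge alone.  [the west ledge: the archer, the goblin, the knight, the mage, the orc, the paladin | the east ledge: the cleric, the elf, the rogue]
9. Guide goes to the east ledge with the goblin.  [the west ledge: the archer, the knight, the mage, the orc, the paladin | the east ledge: the cleric, the elf, the goblin, the rogue]
10. Guide goes back to the west ledge alone.  [the west ledge: the archer, the knight, the mage, the orc, the paladin | the east ledge: the cleric, the elf, the goblin, the rogue]
11. Guide goes to the east ledge with the mage.  [the west ledge: the archer, the knight, the orc, the paladin | the east ledge: the cleric, the elf, the goblin, the mage, the rogue]
12. Guide goes back to the west ledge alone.  [the west ledge: the archer, the knight, the orc, the paladin | the east ledge: the cleric, the elf, the goblin, the mage, the rogue]
13. Guide goes to the east ledge with the orc.  [the west ledge: the archer, the knight, the paladin | the east ledge: the cleric, the elf, the goblin, the mage, the orc, the rogue]
14. Guide goes back to the west ledge alone.  [the west ledge: the archer, the knight, the paladin | the east ledge: the cleric, the elf, the goblin, the mage, the orc, the rogue]
15. Guide goes to the east ledge with the archer.  [the west ledge: the knight, the paladin | the east ledge: the archer, the cleric, the elf, the goblin, the mage, the orc, the rogue]
16. Guide goes back to the west ledge alone.  [the west ledge: the knight, the paladin | the east ledge: the archer, the cleric, the elf, the goblin, the mage, the orc, the rogue]
17. Guide goes to the east ledge with the paladin.  [the west ledge: the knight | the east ledge: the archer, the cleric, the elf, the goblin, the mage, the orc, the paladin, the rogue]
18. Guide goes back to the west ledge alone.  [the west ledge: the knight | the east ledge: the archer, the cleric, the elf, the goblin, the mage, the orc, the paladin, the rogue]
19. Guide goes to the east ledge with the knight.  [the west ledge: — | the east ledge: the archer, the cleric, the elf, the goblin, the knight, the mage, the orc, the paladin, the rogue]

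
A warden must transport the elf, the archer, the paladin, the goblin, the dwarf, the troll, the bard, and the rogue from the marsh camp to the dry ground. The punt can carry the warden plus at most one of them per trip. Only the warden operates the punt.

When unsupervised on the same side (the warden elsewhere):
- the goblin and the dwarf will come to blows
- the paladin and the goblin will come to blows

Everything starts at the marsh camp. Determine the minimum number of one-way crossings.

17

Counting alone: the warden can take at most 1 across per trip to the dry ground, so moving all 8 needs at least 8 loaded trips out, with a return between consecutive ones — at least 15 crossings.
The safety rule pushes this higher. Following every safe sequence of crossings, the most of the 8 that can be at the dry ground as the punt arrives there on crossing 15 is 7 — never all 8.
So no plan with fewer than 17 crossings exists, and this one achieves 17:
1. Warden goes to the dry ground with the goblin.  [the marsh camp: the archer, the bard, the dwarf, the elf, the paladin, the rogue, the troll | the dry ground: the goblin]
2. Warden goes back to the marsh camp alone.  [the marsh camp: the archer, the bard, the dwarf, the elf, the paladin, the rogue, the troll | the dry ground: the goblin]
3. Warden goes to the dry ground with the elf.  [the marsh camp: the archer, the bard, the dwarf, the paladin, the rogue, the troll | the dry ground: the elf, the goblin]
4. Warden goes back to the marsh camp alone.  [the marsh camp: the archer, the bard, the dwarf, the paladin, the rogue, the troll | the dry ground: the elf, the goblin]
5. Warden goes to the dry ground with the archer.  [the marsh camp: the bard, the dwarf, the paladin, the rogue, the troll | the dry ground: the archer, the elf, the goblin]
6. Warden goes back to the marsh camp alone.  [the marsh camp: the bard, the dwarf, the paladin, the rogue, the troll | the dry ground: the archer, the elf, the goblin]
7. Warden goes to the dry ground with the paladin.  [the marsh camp: the bard, the dwarf, the rogue, the troll | the dry ground: the archer, the elf, the goblin, the paladin]
8. Warden goes back to the marsh camp with the goblin.  [the marsh camp: the bard, the dwarf, the goblin, the rogue, the troll | the dry ground: the archer, the elf, the paladin]
9. Warden goes to the dry ground with the dwarf.  [the marsh camp: the bard, the goblin, the rogue, the troll | the dry ground: the archer, the dwarf, the elf, the paladin]
10. Warden goes back to the marsh camp alone.  [the marsh camp: the bard, the goblin, the rogue, the troll | the dry ground: the archer, the dwarf, the elf, the paladin]
11. Warden goes to the dry ground with the troll.  [the marsh camp: the bard, the goblin, the rogue | the dry ground: the archer, the dwarf, the elf, the paladin, the troll]
12. Warden goes back to the marsh camp alone.  [the marsh camp: the bard, the goblin, the rogue | the dry ground: the archer, the dwarf, the elf, the paladin, the troll]
13. Warden goes to the dry ground with the bard.  [the marsh camp: the goblin, the rogue | the dry ground: the archer, the bard, the dwarf, the elf, the paladin, the troll]
14. Warden goes back to the marsh camp alone.  [the marsh camp: the goblin, the rogue | the dry ground: the archer, the bard, the dwarf, the elf, the paladin, the troll]
15. Warden goes to the dry ground with the rogue.  [the marsh camp: the goblin | the dry ground: the archer, the bard, the dwarf, the elf, the paladin, the rogue, the troll]
16. Warden goes back to the marsh camp alone.  [the marsh camp: the goblin | the dry ground: the archer, the bard, the dwarf, the elf, the paladin, the rogue, the troll]
17. Warden goes to the dry ground with the goblin.  [the marsh camp: — | the dry ground: the archer, the bard, the dwarf, the elf, the goblin, the paladin, the rogue, the troll]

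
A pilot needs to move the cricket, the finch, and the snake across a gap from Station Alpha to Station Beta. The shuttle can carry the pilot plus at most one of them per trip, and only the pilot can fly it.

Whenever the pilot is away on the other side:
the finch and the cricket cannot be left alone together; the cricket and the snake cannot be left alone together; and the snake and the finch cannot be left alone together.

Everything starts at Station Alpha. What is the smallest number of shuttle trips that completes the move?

Whatever the first load, the items left behind include a forbidden pair without the pilot. No opening move is safe, so no plan exists.

impossible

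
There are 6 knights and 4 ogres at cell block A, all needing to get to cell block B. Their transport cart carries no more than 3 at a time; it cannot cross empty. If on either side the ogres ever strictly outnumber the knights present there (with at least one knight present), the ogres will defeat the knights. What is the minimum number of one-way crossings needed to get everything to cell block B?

Counting alone: each trip to cell block B takes at most 3 across and each return brings at least 1 back, so after t trips out (and t−1 returns) at most 3t − (t−1) of the 10 are across; that first reaches 10 at t = 5, so at least 9 crossings are needed.
The plan below uses exactly 9 crossings, so it is optimal:
1. 2 ogres → cell block B.  (cell block A: 6K 2O; cell block B: 0K 2O)
2. 1 ogre ← cell block A.  (cell block A: 6K 3O; cell block B: 0K 1O)
3. 3 ogres → cell block B.  (cell block A: 6K 0O; cell block B: 0K 4O)
4. 1 ogre ← cell block A.  (cell block A: 6K 1O; cell block B: 0K 3O)
5. 3 knights → cell block B.  (cell block A: 3K 1O; cell block B: 3K 3O)
6. 1 ogre ← cell block A.  (cell block A: 3K 2O; cell block B: 3K 2O)
7. 1 knight and 2 ogres → cell block B.  (cell block A: 2K 0O; cell block B: 4K 4O)
8. 1 ogre ← cell block A.  (cell block A: 2K 1O; cell block B: 4K 3O)
9. 2 knights and 1 ogre → cell block B.  (cell block A: 0K 0O; cell block B: 6K 4O)

9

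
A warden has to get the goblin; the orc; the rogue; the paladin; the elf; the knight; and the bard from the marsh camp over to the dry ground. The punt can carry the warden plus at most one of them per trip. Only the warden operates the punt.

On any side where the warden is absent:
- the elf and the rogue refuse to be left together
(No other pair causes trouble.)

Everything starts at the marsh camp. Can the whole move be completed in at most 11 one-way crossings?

No

Counting alone: the warden can take at most 1 across per trip to the dry ground, so moving all 7 needs at least 7 loaded trips out, with a return between consecutive ones — at least 13 crossings.
Since 11 < 13, 11 crossings cannot be enough. (The shortest complete plan in fact takes 13:)
1. Warden goes to the dry ground with the rogue.
2. Warden goes back to the marsh camp alone.
3. Warden goes to the dry ground with the goblin.
4. Warden goes back to the marsh camp alone.
5. Warden goes to the dry ground with the orc.
6. Warden goes back to the marsh camp alone.
7. Warden goes to the dry ground with the paladin.
8. Warden goes back to the marsh camp alone.
9. Warden goes to the dry ground with the knight.
10. Warden goes back to the marsh camp alone.
11. Warden goes to the dry ground with the bard.
12. Warden goes back to the marsh camp alone.
13. Warden goes to the dry ground with the elf.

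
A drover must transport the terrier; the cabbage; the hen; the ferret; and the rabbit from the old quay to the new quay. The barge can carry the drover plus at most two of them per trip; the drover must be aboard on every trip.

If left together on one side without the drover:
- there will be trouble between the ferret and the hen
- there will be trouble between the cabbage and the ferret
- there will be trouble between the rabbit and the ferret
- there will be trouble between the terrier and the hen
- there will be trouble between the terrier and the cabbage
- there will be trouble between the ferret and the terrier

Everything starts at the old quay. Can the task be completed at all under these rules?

Yes

1. Drover goes to the new quay with the ferret and the terrier.  [the old quay: the cabbage, the hen, the rabbit | the new quay: the ferret, the terrier]
2. Drover goes back to the old quay with the terrier.  [the old quay: the cabbage, the hen, the rabbit, the terrier | the new quay: the ferret]
3. Drover goes to the new quay with the rabbit and the terrier.  [the old quay: the cabbage, the hen | the new quay: the ferret, the rabbit, the terrier]
4. Drover goes back to the old quay with the ferret.  [the old quay: the cabbage, the ferret, the hen | the new quay: the rabbit, the terrier]
5. Drover goes to the new quay with the cabbage and the hen.  [the old quay: the ferret | the new quay: the cabbage, the hen, the rabbit, the terrier]
6. Drover goes back to the old quay with the terrier.  [the old quay: the ferret, the terrier | the new quay: the cabbage, the hen, the rabbit]
7. Drover goes to the new quay with the ferret and the terrier.  [the old quay: — | the new quay: the cabbage, the ferret, the hen, the rabbit, the terrier]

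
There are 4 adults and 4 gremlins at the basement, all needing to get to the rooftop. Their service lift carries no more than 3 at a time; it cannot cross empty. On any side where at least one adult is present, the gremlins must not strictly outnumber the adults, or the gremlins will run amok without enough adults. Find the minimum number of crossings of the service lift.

9

Counting alone: each trip to the rooftop takes at most 3 across and each return brings at least 1 back, so after t trips out (and t−1 returns) at most 3t − (t−1) of the 8 are across; that first reaches 8 at t = 4, so at least 7 crossings are needed.
The safety rule pushes this higher. Following every safe sequence of crossings, the most of the 8 that can be at the rooftop as the service lift arrives there on crossing 7 is 7 — never all 8.
So no plan with fewer than 9 crossings exists, and this one achieves 9:
1. 2 gremlins → the rooftop.  (the basement: 4A 2G; the rooftop: 0A 2G)
2. 1 gremlin ← the basement.  (the basement: 4A 3G; the rooftop: 0A 1G)
3. 3 gremlins → the rooftop.  (the basement: 4A 0G; the rooftop: 0A 4G)
4. 1 gremlin ← the basement.  (the basement: 4A 1G; the rooftop: 0A 3G)
5. 3 adults → the rooftop.  (the basement: 1A 1G; the rooftop: 3A 3G)
6. 1 adult and 1 gremlin ← the basement.  (the basement: 2A 2G; the rooftop: 2A 2G)
7. 2 adults → the rooftop.  (the basement: 0A 2G; the rooftop: 4A 2G)
8. 1 gremlin ← the basement.  (the basement: 0A 3G; the rooftop: 4A 1G)
9. 3 gremlins → the rooftop.  (the basement: 0A 0G; the rooftop: 4A 4G)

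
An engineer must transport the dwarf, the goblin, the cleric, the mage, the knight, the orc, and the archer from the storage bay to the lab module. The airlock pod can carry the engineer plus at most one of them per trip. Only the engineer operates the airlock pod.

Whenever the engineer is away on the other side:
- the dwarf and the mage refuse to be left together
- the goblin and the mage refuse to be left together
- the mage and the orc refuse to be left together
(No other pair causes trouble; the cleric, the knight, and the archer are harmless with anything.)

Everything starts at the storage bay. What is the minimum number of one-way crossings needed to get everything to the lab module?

Following every safe sequence of crossings from the start, the most of the 7 that can be at the lab module as the airlock pod arrives there on crossings 1, 3, 5, 7, 9 is 1, 2, 3, 4, 5 respectively; the best ever achieved is 5 of 7.
From crossing 11 on, no configuration arises that was not already reachable earlier: only 72 distinct safe configurations (who is on which side, and where the airlock pod is) can ever be reached, none of them has everyone across, and every continuation just revisits them. So no valid plan exists.

impossible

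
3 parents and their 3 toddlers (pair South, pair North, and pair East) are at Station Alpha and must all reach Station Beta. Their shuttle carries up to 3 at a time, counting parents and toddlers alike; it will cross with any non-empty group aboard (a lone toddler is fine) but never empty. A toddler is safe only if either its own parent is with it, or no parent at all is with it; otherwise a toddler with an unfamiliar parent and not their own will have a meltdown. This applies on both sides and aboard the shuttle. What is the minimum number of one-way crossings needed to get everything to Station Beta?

5

Counting alone: each trip to Station Beta takes at most 3 across and each return brings at least 1 back, so after t trips out (and t−1 returns) at most 3t − (t−1) of the 6 are across; that first reaches 6 at t = 3, so at least 5 crossings are needed.
The plan below uses exactly 5 crossings, so it is optimal:
1. parent South and toddler South cross → Station Beta.
2. parent South crosses ← Station Alpha.
3. parent East, parent North, and parent South cross → Station Beta.
4. toddler South crosses ← Station Alpha.
5. toddler East, toddler North, and toddler South cross → Station Beta.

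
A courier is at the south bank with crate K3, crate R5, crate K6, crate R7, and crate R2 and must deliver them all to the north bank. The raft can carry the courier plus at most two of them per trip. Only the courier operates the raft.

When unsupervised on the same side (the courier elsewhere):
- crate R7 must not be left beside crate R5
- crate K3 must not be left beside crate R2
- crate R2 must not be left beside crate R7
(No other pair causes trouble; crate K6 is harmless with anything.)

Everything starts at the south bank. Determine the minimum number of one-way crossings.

Counting alone: the courier can take at most 2 across per trip to the north bank, so moving all 5 needs at least 3 loaded trips out, with a return between consecutive ones — at least 5 crossings.
The plan below uses exactly 5 crossings, so it is optimal:
1. Courier goes to the north bank with crate K3 and crate R7.
2. Courier goes back to the south bank alone.
3. Courier goes to the north bank with crate K6.
4. Courier goes back to the south bank alone.
5. Courier goes to the north bank with crate R2 and crate R5.

5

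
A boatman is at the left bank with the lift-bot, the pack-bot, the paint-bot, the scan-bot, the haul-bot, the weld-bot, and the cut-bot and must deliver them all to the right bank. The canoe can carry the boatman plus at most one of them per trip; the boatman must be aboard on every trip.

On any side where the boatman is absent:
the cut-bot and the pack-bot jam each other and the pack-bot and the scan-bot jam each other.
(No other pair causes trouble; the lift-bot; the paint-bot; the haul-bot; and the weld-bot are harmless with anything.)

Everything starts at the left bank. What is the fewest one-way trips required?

Counting alone: the boatman can take at most 1 across per trip to the right bank, so moving all 7 needs at least 7 loaded trips out, with a return between consecutive ones — at least 13 crossings.
The safety rule pushes this higher. Following every safe sequence of crossings, the most of the 7 that can be at the right bank as the canoe arrives there on crossing 13 is 6 — never all 7.
So no plan with fewer than 15 crossings exists, and this one achieves 15:
1. Boatman goes to the right bank with the pack-bot.  [the left bank: the cut-bot, the haul-bot, the lift-bot, the paint-bot, the scan-bot, the weld-bot | the right bank: the pack-bot]
2. Boatman goes back to the left bank alone.  [the left bank: the cut-bot, the haul-bot, the lift-bot, the paint-bot, the scan-bot, the weld-bot | the right bank: the pack-bot]
3. Boatman goes to the right bank with the lift-bot.  [the left bank: the cut-bot, the haul-bot, the paint-bot, the scan-bot, the weld-bot | the right bank: the lift-bot, the pack-bot]
4. Boatman goes back to the left bank alone.  [the left bank: the cut-bot, the haul-bot, the paint-bot, the scan-bot, the weld-bot | the right bank: the lift-bot, the pack-bot]
5. Boatman goes to the right bank with the paint-bot.  [the left bank: the cut-bot, the haul-bot, the scan-bot, the weld-bot | the right bank: the lift-bot, the pack-bot, the paint-bot]
6. Boatman goes back to the left bank alone.  [the left bank: the cut-bot, the haul-bot, the scan-bot, the weld-bot | the right bank: the lift-bot, the pack-bot, the paint-bot]
7. Boatman goes to the right bank with the scan-bot.  [the left bank: the cut-bot, the haul-bot, the weld-bot | the right bank: the lift-bot, the pack-bot, the paint-bot, the scan-bot]
8. Boatman goes back to the left bank with the pack-bot.  [the left bank: the cut-bot, the haul-bot, the pack-bot, the weld-bot | the right bank: the lift-bot, the paint-bot, the scan-bot]
9. Boatman goes to the right bank with the cut-bot.  [the left bank: the haul-bot, the pack-bot, the weld-bot | the right bank: the cut-bot, the lift-bot, the paint-bot, the scan-bot]
10. Boatman goes back to the left bank alone.  [the left bank: the haul-bot, the pack-bot, the weld-bot | the right bank: the cut-bot, the lift-bot, the paint-bot, the scan-bot]
11. Boatman goes to the right bank with the haul-bot.  [the left bank: the pack-bot, the weld-bot | the right bank: the cut-bot, the haul-bot, the lift-bot, the paint-bot, the scan-bot]
12. Boatman goes back to the left bank alone.  [the left bank: the pack-bot, the weld-bot | the right bank: the cut-bot, the haul-bot, the lift-bot, the paint-bot, the scan-bot]
13. Boatman goes to the right bank with the weld-bot.  [the left bank: the pack-bot | the right bank: the cut-bot, the haul-bot, the lift-bot, the paint-bot, the scan-bot, the weld-bot]
14. Boatman goes back to the left bank alone.  [the left bank: the pack-bot | the right bank: the cut-bot, the haul-bot, the lift-bot, the paint-bot, the scan-bot, the weld-bot]
15. Boatman goes to the right bank with the pack-bot.  [the left bank: — | the right bank: the cut-bot, the haul-bot, the lift-bot, the pack-bot, the paint-bot, the scan-bot, the weld-bot]

15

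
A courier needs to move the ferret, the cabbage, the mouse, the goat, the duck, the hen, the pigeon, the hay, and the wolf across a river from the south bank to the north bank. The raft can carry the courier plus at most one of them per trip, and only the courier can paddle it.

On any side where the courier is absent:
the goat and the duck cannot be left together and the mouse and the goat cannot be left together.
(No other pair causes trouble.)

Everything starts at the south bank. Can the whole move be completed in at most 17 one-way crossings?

Counting alone: the courier can take at most 1 across per trip to the north bank, so moving all 9 needs at least 9 loaded trips out, with a return between consecutive ones — at least 17 crossings.
The safety rule pushes this higher. Following every safe sequence of crossings, the most of the 9 that can be at the north bank as the raft arrives there on crossing 17 is 8 — never all 9.
So the move cannot be finished within 17 crossings. (The shortest complete plan takes 19:)
1. Courier goes to the north bank with the goat.
2. Courier goes back to the south bank alone.
3. Courier goes to the north bank with the ferret.
4. Courier goes back to the south bank alone.
5. Courier goes to the north bank with the cabbage.
6. Courier goes back to the south bank alone.
7. Courier goes to the north bank with the mouse.
8. Courier goes back to the south bank with the goat.
9. Courier goes to the north bank with the duck.
10. Courier goes back to the south bank alone.
11. Courier goes to the north bank with the hen.
12. Courier goes back to the south bank alone.
13. Courier goes to the north bank with the pigeon.
14. Courier goes back to the south bank alone.
15. Courier goes to the north bank with the hay.
16. Courier goes back to the south bank alone.
17. Courier goes to the north bank with the wolf.
18. Courier goes back to the south bank alone.
19. Courier goes to the north bank with the goat.

No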